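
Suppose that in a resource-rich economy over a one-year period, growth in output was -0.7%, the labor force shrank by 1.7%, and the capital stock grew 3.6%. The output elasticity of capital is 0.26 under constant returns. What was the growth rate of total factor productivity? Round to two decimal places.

-0.38%

Labor's share = 1 − 0.26 = 0.74.
The capital stock: 0.26 × 3.6 = 0.936 pp.
The labor force: 0.74 × (-1.7) = -1.258 pp.
TFP growth = -0.7 + 0.322 = -0.378%.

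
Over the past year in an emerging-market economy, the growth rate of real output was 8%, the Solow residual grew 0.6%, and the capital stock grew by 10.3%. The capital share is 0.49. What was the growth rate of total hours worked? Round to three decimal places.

Labor's share = 1 − 0.49 = 0.51.
gY = gA + 0.49×10.3 + 0.51×g.
0.51×g = 8 − 0.6 − 5.047 = 2.353.
g = 2.353 / 0.51 = 4.61373%.

4.614%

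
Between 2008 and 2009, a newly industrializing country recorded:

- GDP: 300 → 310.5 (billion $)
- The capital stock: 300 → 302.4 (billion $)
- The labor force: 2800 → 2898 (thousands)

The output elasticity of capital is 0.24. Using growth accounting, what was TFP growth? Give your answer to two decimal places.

GDP growth = (310.5 − 300) / 300 = 3.5%.
The capital stock growth = (302.4 − 300) / 300 = 0.8%.
The labor force growth = (2898 − 2800) / 2800 = 3.5%.
Labor's share = 1 − 0.24 = 0.76.
The capital stock: 0.24 × 0.8 = 0.192 pp.
The labor force: 0.76 × 3.5 = 2.66 pp.
TFP growth = 3.5 − 2.852 = 0.648%.

TFP growth was 0.65%.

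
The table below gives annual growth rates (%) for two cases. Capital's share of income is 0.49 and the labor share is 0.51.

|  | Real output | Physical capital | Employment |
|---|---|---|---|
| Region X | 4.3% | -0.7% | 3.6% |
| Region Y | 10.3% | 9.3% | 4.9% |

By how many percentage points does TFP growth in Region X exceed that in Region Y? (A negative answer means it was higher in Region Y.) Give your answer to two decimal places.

-0.44 percentage points

Labor's share = 1 − 0.49 = 0.51.
Region X: TFP = 4.3 + 0.343 − 1.836 = 2.807%.
Region Y: TFP = 10.3 − 4.557 − 2.499 = 3.244%.
Difference = 2.807 − (3.244) = -0.437 pp.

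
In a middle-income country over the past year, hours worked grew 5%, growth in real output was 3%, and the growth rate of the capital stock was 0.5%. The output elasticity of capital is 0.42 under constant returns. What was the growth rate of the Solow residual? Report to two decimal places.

-0.11%

Labor's share = 1 − 0.42 = 0.58.
The capital stock: 0.42 × 0.5 = 0.21 pp.
Hours worked: 0.58 × 5 = 2.9 pp.
TFP growth = 3 − 3.11 = -0.11%.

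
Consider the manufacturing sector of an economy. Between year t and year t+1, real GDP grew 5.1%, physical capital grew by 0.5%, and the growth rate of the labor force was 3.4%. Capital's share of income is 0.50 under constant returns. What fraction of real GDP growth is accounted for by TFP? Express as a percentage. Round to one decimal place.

Labor's share = 1 − 0.5 = 0.5.
Physical capital: 0.5 × 0.5 = 0.25 pp.
The labor force: 0.5 × 3.4 = 1.7 pp.
TFP growth = 5.1 − 1.95 = 3.15%.
TFP share of growth = 3.15 / 5.1 × 100 = 61.765%.

TFP accounted for 61.8% of growth.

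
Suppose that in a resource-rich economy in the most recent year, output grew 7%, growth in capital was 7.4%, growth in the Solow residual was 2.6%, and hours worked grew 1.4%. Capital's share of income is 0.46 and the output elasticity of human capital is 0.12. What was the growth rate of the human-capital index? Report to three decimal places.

Labor's share = 1 − 0.46 − 0.12 = 0.42.
gY = gA + 0.46×7.4 + 0.42×1.4 + 0.12×g.
0.12×g = 7 − 2.6 − 3.992 = 0.408.
g = 0.408 / 0.12 = 3.4%.

3.400%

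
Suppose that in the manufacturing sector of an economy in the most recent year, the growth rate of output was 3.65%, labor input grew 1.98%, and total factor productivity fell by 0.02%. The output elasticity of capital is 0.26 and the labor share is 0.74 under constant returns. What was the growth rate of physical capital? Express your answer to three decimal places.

Labor's share = 1 − 0.26 = 0.74.
gY = gA + 0.74×1.98 + 0.26×g.
0.26×g = 3.65 + 0.02 − 1.4652 = 2.2048.
g = 2.2048 / 0.26 = 8.48%.

Physical capital grew 8.480%.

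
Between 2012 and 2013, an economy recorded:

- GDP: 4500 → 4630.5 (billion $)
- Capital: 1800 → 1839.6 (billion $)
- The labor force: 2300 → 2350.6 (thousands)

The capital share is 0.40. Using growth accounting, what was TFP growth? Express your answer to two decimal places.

GDP growth = (4630.5 − 4500) / 4500 = 2.9%.
Capital growth = (1839.6 − 1800) / 1800 = 2.2%.
The labor force growth = (2350.6 − 2300) / 2300 = 2.2%.
Labor's share = 1 − 0.4 = 0.6.
Capital: 0.4 × 2.2 = 0.88 pp.
The labor force: 0.6 × 2.2 = 1.32 pp.
TFP growth = 2.9 − 2.2 = 0.7%.

0.70%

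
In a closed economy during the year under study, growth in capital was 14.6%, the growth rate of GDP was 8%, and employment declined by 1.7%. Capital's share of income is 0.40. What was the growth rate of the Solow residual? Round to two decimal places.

Labor's share = 1 − 0.4 = 0.6.
Capital: 0.4 × 14.6 = 5.84 pp.
Employment: 0.6 × (-1.7) = -1.02 pp.
TFP growth = 8 − 4.82 = 3.18%.

The Solow residual growth was 3.18%.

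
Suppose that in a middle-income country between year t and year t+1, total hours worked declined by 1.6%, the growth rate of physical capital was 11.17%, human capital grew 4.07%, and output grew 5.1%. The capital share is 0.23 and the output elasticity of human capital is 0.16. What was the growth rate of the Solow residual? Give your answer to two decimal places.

Labor's share = 1 − 0.23 − 0.16 = 0.61.
Physical capital: 0.23 × 11.17 = 2.5691 pp.
Human capital: 0.16 × 4.07 = 0.6512 pp.
Total hours worked: 0.61 × (-1.6) = -0.976 pp.
TFP growth = 5.1 − 2.2443 = 2.8557%.

The Solow residual grew 2.86%.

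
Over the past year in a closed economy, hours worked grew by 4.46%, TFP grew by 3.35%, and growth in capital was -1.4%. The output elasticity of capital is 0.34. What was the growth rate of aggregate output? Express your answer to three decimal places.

Aggregate output grew 5.818%.

Labor's share = 1 − 0.34 = 0.66.
Capital: 0.34 × (-1.4) = -0.476 pp.
Hours worked: 0.66 × 4.46 = 2.9436 pp.
Output growth = 3.35 + 2.4676 = 5.8176%.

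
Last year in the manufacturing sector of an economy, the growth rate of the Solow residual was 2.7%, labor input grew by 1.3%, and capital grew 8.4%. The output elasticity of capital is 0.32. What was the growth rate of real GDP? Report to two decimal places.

Labor's share = 1 − 0.32 = 0.68.
Capital: 0.32 × 8.4 = 2.688 pp.
Labor input: 0.68 × 1.3 = 0.884 pp.
Output growth = 2.7 + 3.572 = 6.272%.

6.27%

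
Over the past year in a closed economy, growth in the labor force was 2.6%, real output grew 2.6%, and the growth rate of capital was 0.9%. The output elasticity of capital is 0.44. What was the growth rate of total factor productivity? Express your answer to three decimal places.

Labor's share = 1 − 0.44 = 0.56.
Capital: 0.44 × 0.9 = 0.396 pp.
The labor force: 0.56 × 2.6 = 1.456 pp.
TFP growth = 2.6 − 1.852 = 0.748%.

Total factor productivity grew 0.748%.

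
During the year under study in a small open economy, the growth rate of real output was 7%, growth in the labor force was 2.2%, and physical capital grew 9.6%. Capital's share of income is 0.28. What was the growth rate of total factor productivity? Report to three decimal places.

Total factor productivity growth was 2.728%.

Labor's share = 1 − 0.28 = 0.72.
Physical capital: 0.28 × 9.6 = 2.688 pp.
The labor force: 0.72 × 2.2 = 1.584 pp.
TFP growth = 7 − 4.272 = 2.728%.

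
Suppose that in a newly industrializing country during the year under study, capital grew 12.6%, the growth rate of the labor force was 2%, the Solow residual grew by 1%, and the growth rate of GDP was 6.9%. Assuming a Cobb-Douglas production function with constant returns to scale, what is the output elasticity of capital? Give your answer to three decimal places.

gY = gA + α·gK + (1−α)·gL, so gY − gA − gL = α(gK − gL).
6.9 − 1 − 2 = α × (12.6 − 2).
3.9 = 10.6 α, so α = 0.36792.

0.368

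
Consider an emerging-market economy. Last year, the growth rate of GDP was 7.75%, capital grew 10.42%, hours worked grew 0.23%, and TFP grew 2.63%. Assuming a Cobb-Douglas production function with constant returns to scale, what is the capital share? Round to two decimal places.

0.48

gY = gA + α·gK + (1−α)·gL, so gY − gA − gL = α(gK − gL).
7.75 − 2.63 − 0.23 = α × (10.42 − 0.23).
4.89 = 10.19 α, so α = 0.4799.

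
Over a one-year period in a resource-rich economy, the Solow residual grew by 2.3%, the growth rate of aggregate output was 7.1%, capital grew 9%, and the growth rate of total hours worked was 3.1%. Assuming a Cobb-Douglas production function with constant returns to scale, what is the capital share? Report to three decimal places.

gY = gA + α·gK + (1−α)·gL, so gY − gA − gL = α(gK − gL).
7.1 − 2.3 − 3.1 = α × (9 − 3.1).
1.7 = 5.9 α, so α = 0.28814.

0.288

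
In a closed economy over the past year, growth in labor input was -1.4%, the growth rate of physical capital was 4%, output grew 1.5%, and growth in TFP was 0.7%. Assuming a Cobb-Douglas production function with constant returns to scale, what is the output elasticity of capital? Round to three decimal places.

gY = gA + α·gK + (1−α)·gL, so gY − gA − gL = α(gK − gL).
1.5 − 0.7 + 1.4 = α × (4 − (-1.4)).
2.2 = 5.4 α, so α = 0.40741.

The output elasticity of capital is 0.407.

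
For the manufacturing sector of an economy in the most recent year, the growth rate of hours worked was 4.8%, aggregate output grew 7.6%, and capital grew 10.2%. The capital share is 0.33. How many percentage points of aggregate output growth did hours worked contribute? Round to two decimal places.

3.22 percentage points

Labor's share = 1 − 0.33 = 0.67.
Contribution = share × growth = 0.67 × 4.8 = 3.216 pp.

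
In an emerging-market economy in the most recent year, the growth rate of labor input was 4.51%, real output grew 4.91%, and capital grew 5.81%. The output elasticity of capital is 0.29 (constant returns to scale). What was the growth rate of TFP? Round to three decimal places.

Labor's share = 1 − 0.29 = 0.71.
Capital: 0.29 × 5.81 = 1.6849 pp.
Labor input: 0.71 × 4.51 = 3.2021 pp.
TFP growth = 4.91 − 4.887 = 0.023%.

TFP grew 0.023%.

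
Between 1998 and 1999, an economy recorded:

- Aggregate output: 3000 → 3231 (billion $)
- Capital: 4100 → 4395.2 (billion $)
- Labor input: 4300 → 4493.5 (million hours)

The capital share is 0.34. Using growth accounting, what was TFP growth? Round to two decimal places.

TFP grew 2.28%.

Aggregate output growth = (3231 − 3000) / 3000 = 7.7%.
Capital growth = (4395.2 − 4100) / 4100 = 7.2%.
Labor input growth = (4493.5 − 4300) / 4300 = 4.5%.
Labor's share = 1 − 0.34 = 0.66.
Capital: 0.34 × 7.2 = 2.448 pp.
Labor input: 0.66 × 4.5 = 2.97 pp.
TFP growth = 7.7 − 5.418 = 2.282%.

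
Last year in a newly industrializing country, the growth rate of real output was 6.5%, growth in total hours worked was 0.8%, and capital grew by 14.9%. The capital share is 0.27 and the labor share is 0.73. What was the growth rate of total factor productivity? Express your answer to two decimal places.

Labor's share = 1 − 0.27 = 0.73.
Capital: 0.27 × 14.9 = 4.023 pp.
Total hours worked: 0.73 × 0.8 = 0.584 pp.
TFP growth = 6.5 − 4.607 = 1.893%.

Total factor productivity grew 1.89%.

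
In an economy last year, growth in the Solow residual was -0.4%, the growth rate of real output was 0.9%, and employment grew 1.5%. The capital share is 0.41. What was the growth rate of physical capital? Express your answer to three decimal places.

1.012%

Labor's share = 1 − 0.41 = 0.59.
gY = gA + 0.59×1.5 + 0.41×g.
0.41×g = 0.9 + 0.4 − 0.885 = 0.415.
g = 0.415 / 0.41 = 1.0122%.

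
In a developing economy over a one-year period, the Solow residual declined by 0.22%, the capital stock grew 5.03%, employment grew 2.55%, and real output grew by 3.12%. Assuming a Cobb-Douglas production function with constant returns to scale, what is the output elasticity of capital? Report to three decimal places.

0.319

gY = gA + α·gK + (1−α)·gL, so gY − gA − gL = α(gK − gL).
3.12 + 0.22 − 2.55 = α × (5.03 − 2.55).
0.79 = 2.48 α, so α = 0.31855.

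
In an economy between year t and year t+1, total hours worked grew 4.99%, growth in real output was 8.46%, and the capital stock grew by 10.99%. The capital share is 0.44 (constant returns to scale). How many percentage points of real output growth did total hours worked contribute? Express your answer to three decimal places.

2.794 percentage points

Labor's share = 1 − 0.44 = 0.56.
Contribution = share × growth = 0.56 × 4.99 = 2.7944 pp.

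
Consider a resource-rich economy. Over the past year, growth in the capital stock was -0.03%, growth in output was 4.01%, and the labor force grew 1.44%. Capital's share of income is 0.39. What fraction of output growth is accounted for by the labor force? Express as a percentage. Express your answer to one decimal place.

Labor's share = 1 − 0.39 = 0.61.
The labor force contributed 0.61 × 1.44 = 0.8784 pp.
Share of growth = 0.8784 / 4.01 × 100 = 21.905%.

21.9%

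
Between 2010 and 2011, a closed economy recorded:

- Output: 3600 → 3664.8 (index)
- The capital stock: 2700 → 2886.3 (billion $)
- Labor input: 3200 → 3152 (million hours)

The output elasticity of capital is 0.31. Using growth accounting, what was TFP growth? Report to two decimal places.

Output growth = (3664.8 − 3600) / 3600 = 1.8%.
The capital stock growth = (2886.3 − 2700) / 2700 = 6.9%.
Labor input growth = (3152 − 3200) / 3200 = -1.5%.
Labor's share = 1 − 0.31 = 0.69.
The capital stock: 0.31 × 6.9 = 2.139 pp.
Labor input: 0.69 × (-1.5) = -1.035 pp.
TFP growth = 1.8 − 1.104 = 0.696%.

TFP grew 0.70%.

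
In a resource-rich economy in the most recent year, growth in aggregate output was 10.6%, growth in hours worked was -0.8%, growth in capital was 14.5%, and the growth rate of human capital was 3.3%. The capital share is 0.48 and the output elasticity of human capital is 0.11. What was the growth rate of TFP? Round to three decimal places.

3.605%

Labor's share = 1 − 0.48 − 0.11 = 0.41.
Capital: 0.48 × 14.5 = 6.96 pp.
Human capital: 0.11 × 3.3 = 0.363 pp.
Hours worked: 0.41 × (-0.8) = -0.328 pp.
TFP growth = 10.6 − 6.995 = 3.605%.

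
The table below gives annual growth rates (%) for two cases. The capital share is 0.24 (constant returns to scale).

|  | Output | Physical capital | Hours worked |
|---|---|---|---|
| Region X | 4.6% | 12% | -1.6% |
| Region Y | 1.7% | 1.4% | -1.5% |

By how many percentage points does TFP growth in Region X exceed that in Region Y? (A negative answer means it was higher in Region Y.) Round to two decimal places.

0.43 percentage points

Labor's share = 1 − 0.24 = 0.76.
Region X: TFP = 4.6 − 2.88 + 1.216 = 2.936%.
Region Y: TFP = 1.7 − 0.336 + 1.14 = 2.504%.
Difference = 2.936 − (2.504) = 0.432 pp.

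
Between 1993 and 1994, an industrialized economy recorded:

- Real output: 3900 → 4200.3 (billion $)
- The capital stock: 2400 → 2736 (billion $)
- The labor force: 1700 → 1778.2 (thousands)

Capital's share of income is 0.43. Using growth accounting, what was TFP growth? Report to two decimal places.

Real output growth = (4200.3 − 3900) / 3900 = 7.7%.
The capital stock growth = (2736 − 2400) / 2400 = 14%.
The labor force growth = (1778.2 − 1700) / 1700 = 4.6%.
Labor's share = 1 − 0.43 = 0.57.
The capital stock: 0.43 × 14 = 6.02 pp.
The labor force: 0.57 × 4.6 = 2.622 pp.
TFP growth = 7.7 − 8.642 = -0.942%.

-0.94%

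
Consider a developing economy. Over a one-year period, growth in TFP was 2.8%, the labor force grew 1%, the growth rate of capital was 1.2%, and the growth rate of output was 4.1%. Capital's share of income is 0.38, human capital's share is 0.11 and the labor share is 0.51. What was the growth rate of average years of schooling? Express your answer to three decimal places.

Labor's share = 1 − 0.38 − 0.11 = 0.51.
gY = gA + 0.38×1.2 + 0.51×1 + 0.11×g.
0.11×g = 4.1 − 2.8 − 0.966 = 0.334.
g = 0.334 / 0.11 = 3.03636%.

3.036%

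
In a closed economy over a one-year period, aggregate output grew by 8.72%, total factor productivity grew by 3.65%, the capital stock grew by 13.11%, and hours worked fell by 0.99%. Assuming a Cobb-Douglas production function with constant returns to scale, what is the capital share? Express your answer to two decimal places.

gY = gA + α·gK + (1−α)·gL, so gY − gA − gL = α(gK − gL).
8.72 − 3.65 + 0.99 = α × (13.11 − (-0.99)).
6.06 = 14.1 α, so α = 0.4298.

0.43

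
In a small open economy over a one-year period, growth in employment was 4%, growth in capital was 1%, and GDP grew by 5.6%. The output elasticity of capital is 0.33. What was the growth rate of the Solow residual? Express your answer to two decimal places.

Labor's share = 1 − 0.33 = 0.67.
Capital: 0.33 × 1 = 0.33 pp.
Employment: 0.67 × 4 = 2.68 pp.
TFP growth = 5.6 − 3.01 = 2.59%.

The Solow residual growth was 2.59%.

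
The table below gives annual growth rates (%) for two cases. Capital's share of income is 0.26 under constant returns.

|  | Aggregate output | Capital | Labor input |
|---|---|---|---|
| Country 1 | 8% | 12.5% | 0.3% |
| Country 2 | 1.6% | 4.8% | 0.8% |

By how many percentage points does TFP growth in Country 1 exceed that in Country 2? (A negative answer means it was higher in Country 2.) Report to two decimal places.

4.77 percentage points

Labor's share = 1 − 0.26 = 0.74.
Country 1: TFP = 8 − 3.25 − 0.222 = 4.528%.
Country 2: TFP = 1.6 − 1.248 − 0.592 = -0.24%.
Difference = 4.528 − (-0.24) = 4.768 pp.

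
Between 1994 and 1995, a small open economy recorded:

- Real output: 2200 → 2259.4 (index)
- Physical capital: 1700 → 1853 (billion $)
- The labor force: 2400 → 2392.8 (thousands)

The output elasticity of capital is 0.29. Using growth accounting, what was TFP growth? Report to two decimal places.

0.30%

Real output growth = (2259.4 − 2200) / 2200 = 2.7%.
Physical capital growth = (1853 − 1700) / 1700 = 9%.
The labor force growth = (2392.8 − 2400) / 2400 = -0.3%.
Labor's share = 1 − 0.29 = 0.71.
Physical capital: 0.29 × 9 = 2.61 pp.
The labor force: 0.71 × (-0.3) = -0.213 pp.
TFP growth = 2.7 − 2.397 = 0.303%.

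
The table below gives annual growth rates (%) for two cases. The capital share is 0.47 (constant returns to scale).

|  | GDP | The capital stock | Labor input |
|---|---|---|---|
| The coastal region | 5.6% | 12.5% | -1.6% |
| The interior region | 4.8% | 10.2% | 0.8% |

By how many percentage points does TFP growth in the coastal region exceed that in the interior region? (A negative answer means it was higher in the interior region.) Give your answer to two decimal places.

0.99 percentage points

Labor's share = 1 − 0.47 = 0.53.
The coastal region: TFP = 5.6 − 5.875 + 0.848 = 0.573%.
The interior region: TFP = 4.8 − 4.794 − 0.424 = -0.418%.
Difference = 0.573 − (-0.418) = 0.991 pp.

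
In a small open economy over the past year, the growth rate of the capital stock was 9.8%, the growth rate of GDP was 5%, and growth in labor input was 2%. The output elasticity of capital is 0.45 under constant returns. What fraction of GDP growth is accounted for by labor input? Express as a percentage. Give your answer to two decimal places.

Labor's share = 1 − 0.45 = 0.55.
Labor input contributed 0.55 × 2 = 1.1 pp.
Share of growth = 1.1 / 5 × 100 = 22%.

Labor input accounted for 22.00% of growth.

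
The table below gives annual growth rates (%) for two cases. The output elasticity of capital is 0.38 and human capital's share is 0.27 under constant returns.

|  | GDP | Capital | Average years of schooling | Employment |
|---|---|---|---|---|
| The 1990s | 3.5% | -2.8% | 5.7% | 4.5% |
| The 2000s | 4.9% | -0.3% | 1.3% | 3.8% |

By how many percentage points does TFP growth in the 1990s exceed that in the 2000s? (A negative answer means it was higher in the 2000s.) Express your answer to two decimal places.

-1.88 percentage points

Labor's share = 1 − 0.38 − 0.27 = 0.35.
The 1990s: TFP = 3.5 + 1.064 − 1.539 − 1.575 = 1.45%.
The 2000s: TFP = 4.9 + 0.114 − 0.351 − 1.33 = 3.333%.
Difference = 1.45 − (3.333) = -1.883 pp.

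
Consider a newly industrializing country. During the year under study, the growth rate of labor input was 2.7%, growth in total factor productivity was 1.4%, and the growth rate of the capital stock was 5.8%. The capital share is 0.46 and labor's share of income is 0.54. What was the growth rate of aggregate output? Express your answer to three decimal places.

5.526%

Labor's share = 1 − 0.46 = 0.54.
The capital stock: 0.46 × 5.8 = 2.668 pp.
Labor input: 0.54 × 2.7 = 1.458 pp.
Output growth = 1.4 + 4.126 = 5.526%.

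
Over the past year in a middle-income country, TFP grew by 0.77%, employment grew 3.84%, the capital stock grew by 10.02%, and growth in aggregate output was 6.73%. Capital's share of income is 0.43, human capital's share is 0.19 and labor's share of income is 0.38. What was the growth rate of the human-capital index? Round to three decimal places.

Labor's share = 1 − 0.43 − 0.19 = 0.38.
gY = gA + 0.43×10.02 + 0.38×3.84 + 0.19×g.
0.19×g = 6.73 − 0.77 − 5.7678 = 0.1922.
g = 0.1922 / 0.19 = 1.01158%.

The human-capital index growth was 1.012%.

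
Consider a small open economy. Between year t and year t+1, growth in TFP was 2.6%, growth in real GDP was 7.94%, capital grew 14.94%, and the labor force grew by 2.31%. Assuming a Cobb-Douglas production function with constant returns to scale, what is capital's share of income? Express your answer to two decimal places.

Capital's share of income is 0.24.

gY = gA + α·gK + (1−α)·gL, so gY − gA − gL = α(gK − gL).
7.94 − 2.6 − 2.31 = α × (14.94 − 2.31).
3.03 = 12.63 α, so α = 0.2399.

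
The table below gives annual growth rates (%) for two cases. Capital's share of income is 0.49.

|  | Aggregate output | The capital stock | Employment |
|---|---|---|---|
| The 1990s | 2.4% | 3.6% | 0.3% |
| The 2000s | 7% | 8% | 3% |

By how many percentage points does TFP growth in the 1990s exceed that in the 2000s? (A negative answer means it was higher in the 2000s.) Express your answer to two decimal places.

Labor's share = 1 − 0.49 = 0.51.
The 1990s: TFP = 2.4 − 1.764 − 0.153 = 0.483%.
The 2000s: TFP = 7 − 3.92 − 1.53 = 1.55%.
Difference = 0.483 − (1.55) = -1.067 pp.

-1.07 percentage points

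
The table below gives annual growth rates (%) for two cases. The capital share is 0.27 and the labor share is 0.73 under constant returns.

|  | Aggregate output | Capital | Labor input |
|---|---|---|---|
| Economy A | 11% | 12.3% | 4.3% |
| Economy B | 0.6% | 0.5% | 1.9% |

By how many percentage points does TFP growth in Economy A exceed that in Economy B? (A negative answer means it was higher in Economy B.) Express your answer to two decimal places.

Labor's share = 1 − 0.27 = 0.73.
Economy A: TFP = 11 − 3.321 − 3.139 = 4.54%.
Economy B: TFP = 0.6 − 0.135 − 1.387 = -0.922%.
Difference = 4.54 − (-0.922) = 5.462 pp.

5.46 percentage points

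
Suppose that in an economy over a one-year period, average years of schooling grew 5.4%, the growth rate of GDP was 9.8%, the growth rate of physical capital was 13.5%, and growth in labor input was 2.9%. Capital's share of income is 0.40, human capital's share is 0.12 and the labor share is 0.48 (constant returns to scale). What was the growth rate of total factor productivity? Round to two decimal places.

Total factor productivity grew 2.36%.

Labor's share = 1 − 0.4 − 0.12 = 0.48.
Physical capital: 0.4 × 13.5 = 5.4 pp.
Average years of schooling: 0.12 × 5.4 = 0.648 pp.
Labor input: 0.48 × 2.9 = 1.392 pp.
TFP growth = 9.8 − 7.44 = 2.36%.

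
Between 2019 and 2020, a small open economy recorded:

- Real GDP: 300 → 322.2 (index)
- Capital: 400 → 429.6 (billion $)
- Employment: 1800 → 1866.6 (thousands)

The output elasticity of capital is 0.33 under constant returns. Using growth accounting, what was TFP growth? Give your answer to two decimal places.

TFP growth was 2.48%.

Real GDP growth = (322.2 − 300) / 300 = 7.4%.
Capital growth = (429.6 − 400) / 400 = 7.4%.
Employment growth = (1866.6 − 1800) / 1800 = 3.7%.
Labor's share = 1 − 0.33 = 0.67.
Capital: 0.33 × 7.4 = 2.442 pp.
Employment: 0.67 × 3.7 = 2.479 pp.
TFP growth = 7.4 − 4.921 = 2.479%.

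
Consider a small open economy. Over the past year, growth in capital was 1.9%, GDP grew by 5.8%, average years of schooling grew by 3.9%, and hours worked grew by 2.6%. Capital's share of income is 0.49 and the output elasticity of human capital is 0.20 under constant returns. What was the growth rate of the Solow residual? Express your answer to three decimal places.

3.283%

Labor's share = 1 − 0.49 − 0.2 = 0.31.
Capital: 0.49 × 1.9 = 0.931 pp.
Average years of schooling: 0.2 × 3.9 = 0.78 pp.
Hours worked: 0.31 × 2.6 = 0.806 pp.
TFP growth = 5.8 − 2.517 = 3.283%.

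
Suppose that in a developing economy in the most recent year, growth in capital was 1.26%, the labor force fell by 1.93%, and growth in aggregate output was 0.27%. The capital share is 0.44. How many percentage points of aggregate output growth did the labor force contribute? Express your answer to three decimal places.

-1.081 percentage points

Labor's share = 1 − 0.44 = 0.56.
Contribution = share × growth = 0.56 × (-1.93) = -1.0808 pp.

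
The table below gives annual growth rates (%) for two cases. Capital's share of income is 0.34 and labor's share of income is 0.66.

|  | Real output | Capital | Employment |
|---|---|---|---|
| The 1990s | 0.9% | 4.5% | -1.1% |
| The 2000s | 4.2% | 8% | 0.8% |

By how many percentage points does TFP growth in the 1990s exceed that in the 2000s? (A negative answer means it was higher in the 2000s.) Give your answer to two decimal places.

-0.86 percentage points

Labor's share = 1 − 0.34 = 0.66.
The 1990s: TFP = 0.9 − 1.53 + 0.726 = 0.096%.
The 2000s: TFP = 4.2 − 2.72 − 0.528 = 0.952%.
Difference = 0.096 − (0.952) = -0.856 pp.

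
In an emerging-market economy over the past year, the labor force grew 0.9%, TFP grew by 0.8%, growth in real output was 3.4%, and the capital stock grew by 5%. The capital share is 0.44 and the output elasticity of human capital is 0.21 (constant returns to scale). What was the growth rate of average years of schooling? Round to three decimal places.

Labor's share = 1 − 0.44 − 0.21 = 0.35.
gY = gA + 0.44×5 + 0.35×0.9 + 0.21×g.
0.21×g = 3.4 − 0.8 − 2.515 = 0.085.
g = 0.085 / 0.21 = 0.40476%.

Average years of schooling grew 0.405%.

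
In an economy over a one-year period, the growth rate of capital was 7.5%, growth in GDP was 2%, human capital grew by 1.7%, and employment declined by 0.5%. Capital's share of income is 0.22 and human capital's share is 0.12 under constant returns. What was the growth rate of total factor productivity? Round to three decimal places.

Total factor productivity growth was 0.476%.

Labor's share = 1 − 0.22 − 0.12 = 0.66.
Capital: 0.22 × 7.5 = 1.65 pp.
Human capital: 0.12 × 1.7 = 0.204 pp.
Employment: 0.66 × (-0.5) = -0.33 pp.
TFP growth = 2 − 1.524 = 0.476%.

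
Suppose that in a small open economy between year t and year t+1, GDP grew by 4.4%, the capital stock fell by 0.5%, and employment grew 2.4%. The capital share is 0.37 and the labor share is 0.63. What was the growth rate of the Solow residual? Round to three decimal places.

Labor's share = 1 − 0.37 = 0.63.
The capital stock: 0.37 × (-0.5) = -0.185 pp.
Employment: 0.63 × 2.4 = 1.512 pp.
TFP growth = 4.4 − 1.327 = 3.073%.

The Solow residual grew 3.073%.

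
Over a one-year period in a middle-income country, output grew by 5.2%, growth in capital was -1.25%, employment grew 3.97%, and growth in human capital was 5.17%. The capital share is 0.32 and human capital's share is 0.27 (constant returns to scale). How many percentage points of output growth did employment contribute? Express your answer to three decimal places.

Labor's share = 1 − 0.32 − 0.27 = 0.41.
Contribution = share × growth = 0.41 × 3.97 = 1.6277 pp.

1.628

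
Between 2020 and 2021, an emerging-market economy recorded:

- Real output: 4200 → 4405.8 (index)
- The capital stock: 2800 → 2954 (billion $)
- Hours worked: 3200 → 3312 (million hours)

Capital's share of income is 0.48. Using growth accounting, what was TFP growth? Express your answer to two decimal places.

0.44%

Real output growth = (4405.8 − 4200) / 4200 = 4.9%.
The capital stock growth = (2954 − 2800) / 2800 = 5.5%.
Hours worked growth = (3312 − 3200) / 3200 = 3.5%.
Labor's share = 1 − 0.48 = 0.52.
The capital stock: 0.48 × 5.5 = 2.64 pp.
Hours worked: 0.52 × 3.5 = 1.82 pp.
TFP growth = 4.9 − 4.46 = 0.44%.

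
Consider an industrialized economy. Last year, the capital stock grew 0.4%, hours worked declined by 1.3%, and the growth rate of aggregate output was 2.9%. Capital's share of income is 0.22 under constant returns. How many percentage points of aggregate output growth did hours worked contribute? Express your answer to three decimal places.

Labor's share = 1 − 0.22 = 0.78.
Contribution = share × growth = 0.78 × (-1.3) = -1.014 pp.

-1.014 percentage points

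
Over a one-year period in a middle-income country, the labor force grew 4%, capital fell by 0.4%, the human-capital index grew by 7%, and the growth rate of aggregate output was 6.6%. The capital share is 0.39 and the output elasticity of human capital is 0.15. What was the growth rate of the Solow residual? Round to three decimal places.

Labor's share = 1 − 0.39 − 0.15 = 0.46.
Capital: 0.39 × (-0.4) = -0.156 pp.
The human-capital index: 0.15 × 7 = 1.05 pp.
The labor force: 0.46 × 4 = 1.84 pp.
TFP growth = 6.6 − 2.734 = 3.866%.

3.866%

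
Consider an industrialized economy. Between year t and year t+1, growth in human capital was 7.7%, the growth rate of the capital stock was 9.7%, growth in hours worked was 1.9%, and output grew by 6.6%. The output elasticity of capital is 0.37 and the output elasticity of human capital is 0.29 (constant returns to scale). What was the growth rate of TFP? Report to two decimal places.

0.13%

Labor's share = 1 − 0.37 − 0.29 = 0.34.
The capital stock: 0.37 × 9.7 = 3.589 pp.
Human capital: 0.29 × 7.7 = 2.233 pp.
Hours worked: 0.34 × 1.9 = 0.646 pp.
TFP growth = 6.6 − 6.468 = 0.132%.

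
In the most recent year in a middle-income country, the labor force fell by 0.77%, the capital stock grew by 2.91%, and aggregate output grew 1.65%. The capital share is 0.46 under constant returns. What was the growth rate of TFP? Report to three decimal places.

Labor's share = 1 − 0.46 = 0.54.
The capital stock: 0.46 × 2.91 = 1.3386 pp.
The labor force: 0.54 × (-0.77) = -0.4158 pp.
TFP growth = 1.65 − 0.9228 = 0.7272%.

TFP growth was 0.727%.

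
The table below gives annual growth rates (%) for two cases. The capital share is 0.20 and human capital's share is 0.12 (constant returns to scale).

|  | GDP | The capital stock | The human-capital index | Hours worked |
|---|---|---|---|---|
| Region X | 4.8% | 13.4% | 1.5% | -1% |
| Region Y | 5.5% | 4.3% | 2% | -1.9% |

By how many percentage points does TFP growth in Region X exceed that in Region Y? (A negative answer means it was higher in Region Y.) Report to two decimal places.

-3.07 percentage points

Labor's share = 1 − 0.2 − 0.12 = 0.68.
Region X: TFP = 4.8 − 2.68 − 0.18 + 0.68 = 2.62%.
Region Y: TFP = 5.5 − 0.86 − 0.24 + 1.292 = 5.692%.
Difference = 2.62 − (5.692) = -3.072 pp.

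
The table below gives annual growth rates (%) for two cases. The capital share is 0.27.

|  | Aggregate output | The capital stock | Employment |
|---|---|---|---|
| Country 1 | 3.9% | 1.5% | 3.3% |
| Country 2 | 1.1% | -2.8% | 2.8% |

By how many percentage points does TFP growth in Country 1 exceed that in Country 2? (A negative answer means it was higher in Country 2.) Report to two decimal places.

Labor's share = 1 − 0.27 = 0.73.
Country 1: TFP = 3.9 − 0.405 − 2.409 = 1.086%.
Country 2: TFP = 1.1 + 0.756 − 2.044 = -0.188%.
Difference = 1.086 − (-0.188) = 1.274 pp.

1.27 percentage points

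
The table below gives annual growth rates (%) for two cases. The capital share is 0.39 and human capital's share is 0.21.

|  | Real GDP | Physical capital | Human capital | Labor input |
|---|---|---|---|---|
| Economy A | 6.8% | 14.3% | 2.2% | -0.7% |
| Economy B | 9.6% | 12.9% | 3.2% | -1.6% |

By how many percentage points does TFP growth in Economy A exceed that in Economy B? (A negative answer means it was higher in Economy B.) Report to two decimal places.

Labor's share = 1 − 0.39 − 0.21 = 0.4.
Economy A: TFP = 6.8 − 5.577 − 0.462 + 0.28 = 1.041%.
Economy B: TFP = 9.6 − 5.031 − 0.672 + 0.64 = 4.537%.
Difference = 1.041 − (4.537) = -3.496 pp.

-3.50 percentage points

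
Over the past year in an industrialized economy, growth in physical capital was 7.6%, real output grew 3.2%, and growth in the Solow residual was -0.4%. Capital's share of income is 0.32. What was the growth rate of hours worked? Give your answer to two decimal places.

Labor's share = 1 − 0.32 = 0.68.
gY = gA + 0.32×7.6 + 0.68×g.
0.68×g = 3.2 + 0.4 − 2.432 = 1.168.
g = 1.168 / 0.68 = 1.7176%.

Hours worked grew 1.72%.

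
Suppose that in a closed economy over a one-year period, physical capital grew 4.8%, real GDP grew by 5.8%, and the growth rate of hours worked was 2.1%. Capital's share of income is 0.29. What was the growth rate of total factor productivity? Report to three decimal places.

Labor's share = 1 − 0.29 = 0.71.
Physical capital: 0.29 × 4.8 = 1.392 pp.
Hours worked: 0.71 × 2.1 = 1.491 pp.
TFP growth = 5.8 − 2.883 = 2.917%.

2.917%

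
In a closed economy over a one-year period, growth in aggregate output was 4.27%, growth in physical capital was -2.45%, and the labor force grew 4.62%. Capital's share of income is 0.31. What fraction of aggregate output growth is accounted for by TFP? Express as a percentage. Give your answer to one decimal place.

Labor's share = 1 − 0.31 = 0.69.
Physical capital: 0.31 × (-2.45) = -0.7595 pp.
The labor force: 0.69 × 4.62 = 3.1878 pp.
TFP growth = 4.27 − 2.4283 = 1.8417%.
TFP share of growth = 1.8417 / 4.27 × 100 = 43.131%.

TFP accounted for 43.1% of growth.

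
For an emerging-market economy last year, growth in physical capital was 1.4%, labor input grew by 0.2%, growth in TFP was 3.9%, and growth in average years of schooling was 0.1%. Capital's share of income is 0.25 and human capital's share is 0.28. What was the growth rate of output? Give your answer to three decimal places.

Output grew 4.372%.

Labor's share = 1 − 0.25 − 0.28 = 0.47.
Physical capital: 0.25 × 1.4 = 0.35 pp.
Average years of schooling: 0.28 × 0.1 = 0.028 pp.
Labor input: 0.47 × 0.2 = 0.094 pp.
Output growth = 3.9 + 0.472 = 4.372%.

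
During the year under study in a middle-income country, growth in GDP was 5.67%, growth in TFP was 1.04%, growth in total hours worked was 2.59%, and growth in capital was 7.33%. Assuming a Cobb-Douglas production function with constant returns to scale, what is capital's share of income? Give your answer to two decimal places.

gY = gA + α·gK + (1−α)·gL, so gY − gA − gL = α(gK − gL).
5.67 − 1.04 − 2.59 = α × (7.33 − 2.59).
2.04 = 4.74 α, so α = 0.4304.

α = 0.43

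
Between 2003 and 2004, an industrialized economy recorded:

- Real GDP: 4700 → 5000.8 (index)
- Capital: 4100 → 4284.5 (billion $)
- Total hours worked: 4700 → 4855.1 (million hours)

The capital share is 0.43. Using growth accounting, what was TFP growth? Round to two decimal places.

Real GDP growth = (5000.8 − 4700) / 4700 = 6.4%.
Capital growth = (4284.5 − 4100) / 4100 = 4.5%.
Total hours worked growth = (4855.1 − 4700) / 4700 = 3.3%.
Labor's share = 1 − 0.43 = 0.57.
Capital: 0.43 × 4.5 = 1.935 pp.
Total hours worked: 0.57 × 3.3 = 1.881 pp.
TFP growth = 6.4 − 3.816 = 2.584%.

TFP grew 2.58%.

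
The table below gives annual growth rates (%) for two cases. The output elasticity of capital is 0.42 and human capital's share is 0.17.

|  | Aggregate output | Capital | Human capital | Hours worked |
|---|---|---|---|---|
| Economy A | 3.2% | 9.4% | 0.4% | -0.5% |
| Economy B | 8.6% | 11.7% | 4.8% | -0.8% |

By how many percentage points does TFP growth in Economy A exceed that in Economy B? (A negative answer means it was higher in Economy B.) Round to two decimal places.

-3.81 percentage points

Labor's share = 1 − 0.42 − 0.17 = 0.41.
Economy A: TFP = 3.2 − 3.948 − 0.068 + 0.205 = -0.611%.
Economy B: TFP = 8.6 − 4.914 − 0.816 + 0.328 = 3.198%.
Difference = -0.611 − (3.198) = -3.809 pp.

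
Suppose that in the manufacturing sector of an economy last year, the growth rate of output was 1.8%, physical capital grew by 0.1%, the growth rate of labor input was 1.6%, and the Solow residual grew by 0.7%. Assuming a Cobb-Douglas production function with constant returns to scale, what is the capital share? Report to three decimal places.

0.333

gY = gA + α·gK + (1−α)·gL, so gY − gA − gL = α(gK − gL).
1.8 − 0.7 − 1.6 = α × (0.1 − 1.6).
-0.5 = -1.5 α, so α = 0.33333.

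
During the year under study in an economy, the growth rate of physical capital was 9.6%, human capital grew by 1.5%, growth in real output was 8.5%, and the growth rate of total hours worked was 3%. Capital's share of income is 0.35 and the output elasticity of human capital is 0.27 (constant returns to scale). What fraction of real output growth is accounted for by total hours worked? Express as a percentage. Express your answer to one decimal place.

Labor's share = 1 − 0.35 − 0.27 = 0.38.
Total hours worked contributed 0.38 × 3 = 1.14 pp.
Share of growth = 1.14 / 8.5 × 100 = 13.412%.

Total hours worked accounted for 13.4% of growth.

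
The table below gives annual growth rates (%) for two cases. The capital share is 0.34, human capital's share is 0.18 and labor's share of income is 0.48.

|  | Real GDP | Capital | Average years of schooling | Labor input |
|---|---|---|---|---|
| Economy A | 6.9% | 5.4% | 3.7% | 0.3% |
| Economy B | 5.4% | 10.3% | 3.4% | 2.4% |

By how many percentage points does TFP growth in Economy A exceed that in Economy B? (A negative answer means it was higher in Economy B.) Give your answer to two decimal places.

4.12 percentage points

Labor's share = 1 − 0.34 − 0.18 = 0.48.
Economy A: TFP = 6.9 − 1.836 − 0.666 − 0.144 = 4.254%.
Economy B: TFP = 5.4 − 3.502 − 0.612 − 1.152 = 0.134%.
Difference = 4.254 − (0.134) = 4.12 pp.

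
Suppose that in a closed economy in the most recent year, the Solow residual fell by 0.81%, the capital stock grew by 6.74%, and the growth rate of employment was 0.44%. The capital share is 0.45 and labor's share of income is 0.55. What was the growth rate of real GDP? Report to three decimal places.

2.465%

Labor's share = 1 − 0.45 = 0.55.
The capital stock: 0.45 × 6.74 = 3.033 pp.
Employment: 0.55 × 0.44 = 0.242 pp.
Output growth = -0.81 + 3.275 = 2.465%.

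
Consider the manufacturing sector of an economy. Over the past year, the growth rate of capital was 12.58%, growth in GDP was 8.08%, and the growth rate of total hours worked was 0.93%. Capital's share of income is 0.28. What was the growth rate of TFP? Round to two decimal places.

3.89%

Labor's share = 1 − 0.28 = 0.72.
Capital: 0.28 × 12.58 = 3.5224 pp.
Total hours worked: 0.72 × 0.93 = 0.6696 pp.
TFP growth = 8.08 − 4.192 = 3.888%.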